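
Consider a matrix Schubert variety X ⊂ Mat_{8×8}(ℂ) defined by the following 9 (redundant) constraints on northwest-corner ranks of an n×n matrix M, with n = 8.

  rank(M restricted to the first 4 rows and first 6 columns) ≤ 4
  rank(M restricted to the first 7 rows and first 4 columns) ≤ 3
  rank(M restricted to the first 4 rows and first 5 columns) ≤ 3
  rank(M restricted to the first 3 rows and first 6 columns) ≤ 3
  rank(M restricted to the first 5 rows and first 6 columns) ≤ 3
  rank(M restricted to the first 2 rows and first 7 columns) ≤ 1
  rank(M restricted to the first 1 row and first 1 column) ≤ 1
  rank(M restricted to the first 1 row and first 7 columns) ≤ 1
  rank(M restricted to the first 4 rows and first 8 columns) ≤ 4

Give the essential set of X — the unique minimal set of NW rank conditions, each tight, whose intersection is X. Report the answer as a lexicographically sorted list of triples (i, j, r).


Propagating the 9 rank bounds to every northwest block:

  row 1: 1  1  1  1  1  1  1  1
  row 2: 1  1  1  1  1  1  1  2
  row 3: 1  2  2  2  2  2  2  3
  row 4: 1  2  3  3  3  3  3  4
  row 5: 1  2  3  3  3  3  4  5
  row 6: 1  2  3  3  4  4  5  6
  row 7: 1  2  3  3  4  5  6  7
  row 8: 1  2  3  4  5  6  7  8

second differences of R give the permutation w = (1, 8, 2, 3, 7, 5, 6, 4).

Rothe diagram D(w) (11 cells), 3 SE-corners (essential conditions):

[(2, 7, 1), (5, 6, 3), (7, 4, 3)]


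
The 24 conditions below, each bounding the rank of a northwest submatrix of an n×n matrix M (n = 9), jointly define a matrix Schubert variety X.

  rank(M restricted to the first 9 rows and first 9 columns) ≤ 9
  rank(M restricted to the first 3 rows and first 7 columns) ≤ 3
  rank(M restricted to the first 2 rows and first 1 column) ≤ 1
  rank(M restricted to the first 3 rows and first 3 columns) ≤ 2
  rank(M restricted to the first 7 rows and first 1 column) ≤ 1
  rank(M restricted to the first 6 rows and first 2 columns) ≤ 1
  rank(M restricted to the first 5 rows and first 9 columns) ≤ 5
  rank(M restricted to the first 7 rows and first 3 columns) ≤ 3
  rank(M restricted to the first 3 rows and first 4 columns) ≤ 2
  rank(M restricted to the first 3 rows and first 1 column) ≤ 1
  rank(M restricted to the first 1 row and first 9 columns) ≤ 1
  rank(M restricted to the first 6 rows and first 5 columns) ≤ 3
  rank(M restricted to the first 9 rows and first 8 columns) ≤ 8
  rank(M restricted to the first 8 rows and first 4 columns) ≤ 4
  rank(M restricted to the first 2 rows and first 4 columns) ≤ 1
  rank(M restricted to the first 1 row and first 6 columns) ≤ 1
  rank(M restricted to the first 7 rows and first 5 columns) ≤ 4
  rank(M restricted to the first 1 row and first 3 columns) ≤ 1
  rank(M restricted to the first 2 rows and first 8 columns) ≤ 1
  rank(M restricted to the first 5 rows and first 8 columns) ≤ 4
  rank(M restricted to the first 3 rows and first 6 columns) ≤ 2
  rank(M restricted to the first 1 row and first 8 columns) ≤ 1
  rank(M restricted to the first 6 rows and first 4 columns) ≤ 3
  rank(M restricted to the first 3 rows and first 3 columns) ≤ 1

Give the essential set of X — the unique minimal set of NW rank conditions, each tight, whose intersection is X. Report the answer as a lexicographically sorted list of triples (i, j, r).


Reconstructing r_w from the 24 given conditions:

  i=1: 1 1 1 1 1 1 1 1 1
  i=2: 1 1 1 1 1 1 1 1 2
  i=3: 1 1 1 2 2 2 2 2 3
  i=4: 1 1 2 3 3 3 3 3 4
  i=5: 1 1 2 3 3 4 4 4 5
  i=6: 1 1 2 3 3 4 5 5 6
  i=7: 1 2 3 4 4 5 6 6 7
  i=8: 1 2 3 4 5 6 7 7 8
  i=9: 1 2 3 4 5 6 7 8 9

hence w(1..9) = (1, 9, 4, 3, 6, 7, 2, 5, 8).

|D(w)|=14, |Ess(w)|=4:

[(2, 8, 1), (3, 3, 1), (6, 2, 1), (6, 5, 3)]


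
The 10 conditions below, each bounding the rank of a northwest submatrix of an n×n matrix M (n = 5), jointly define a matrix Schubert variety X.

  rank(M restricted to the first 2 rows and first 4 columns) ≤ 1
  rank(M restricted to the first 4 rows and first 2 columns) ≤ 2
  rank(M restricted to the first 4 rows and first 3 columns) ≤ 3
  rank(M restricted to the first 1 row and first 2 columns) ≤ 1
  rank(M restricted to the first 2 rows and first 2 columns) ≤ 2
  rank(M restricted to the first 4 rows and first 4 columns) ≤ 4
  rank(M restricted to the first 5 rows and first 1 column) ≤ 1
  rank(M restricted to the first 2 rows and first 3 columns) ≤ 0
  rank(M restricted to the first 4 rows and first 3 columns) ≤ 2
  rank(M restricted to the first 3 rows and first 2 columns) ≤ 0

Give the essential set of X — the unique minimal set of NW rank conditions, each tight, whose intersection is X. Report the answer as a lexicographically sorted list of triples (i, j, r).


Reconstructing r_w from the 10 given conditions:

  i=1: 0 0 0 1 1
  i=2: 0 0 0 1 2
  i=3: 0 0 1 2 3
  i=4: 1 1 2 3 4
  i=5: 1 2 3 4 5

second differences of R give the permutation w = (4, 5, 3, 1, 2).

|D(w)|=8, |Ess(w)|=2:

[(2, 3, 0), (3, 2, 0)]


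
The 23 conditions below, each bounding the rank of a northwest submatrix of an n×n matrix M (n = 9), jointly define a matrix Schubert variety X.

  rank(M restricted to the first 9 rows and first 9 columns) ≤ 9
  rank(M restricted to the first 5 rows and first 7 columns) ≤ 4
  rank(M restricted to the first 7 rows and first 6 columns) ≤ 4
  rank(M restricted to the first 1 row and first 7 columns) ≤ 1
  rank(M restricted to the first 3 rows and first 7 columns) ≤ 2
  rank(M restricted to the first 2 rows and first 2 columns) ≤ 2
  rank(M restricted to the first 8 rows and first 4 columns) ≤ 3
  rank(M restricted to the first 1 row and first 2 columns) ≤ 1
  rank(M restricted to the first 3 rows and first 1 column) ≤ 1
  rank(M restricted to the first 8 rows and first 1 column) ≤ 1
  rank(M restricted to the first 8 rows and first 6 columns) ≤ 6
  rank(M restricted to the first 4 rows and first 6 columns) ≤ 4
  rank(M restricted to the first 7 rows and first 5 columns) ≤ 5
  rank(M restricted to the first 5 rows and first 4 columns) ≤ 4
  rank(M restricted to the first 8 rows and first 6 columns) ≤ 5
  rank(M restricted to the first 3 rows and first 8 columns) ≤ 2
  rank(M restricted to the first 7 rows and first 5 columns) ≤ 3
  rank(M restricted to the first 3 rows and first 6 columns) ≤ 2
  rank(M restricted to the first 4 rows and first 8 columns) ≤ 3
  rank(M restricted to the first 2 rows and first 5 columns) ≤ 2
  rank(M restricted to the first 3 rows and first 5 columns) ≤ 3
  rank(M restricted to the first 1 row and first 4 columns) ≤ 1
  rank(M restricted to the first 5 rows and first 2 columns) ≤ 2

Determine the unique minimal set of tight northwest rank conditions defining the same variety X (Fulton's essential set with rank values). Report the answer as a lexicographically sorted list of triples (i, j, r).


The tightest implied rank at each (i,j), from the 23 conditions:

  1  1  1  1  1  1  1  1  1
  1  2  2  2  2  2  2  2  2
  1  2  2  2  2  2  2  2  3
  1  2  3  3  3  3  3  3  4
  1  2  3  3  3  4  4  4  5
  1  2  3  3  3  4  5  5  6
  1  2  3  3  3  4  5  6  7
  1  2  3  3  4  5  6  7  8
  1  2  3  4  5  6  7  8  9

hence w(1..9) = (1, 2, 9, 3, 6, 7, 8, 5, 4).

ℓ(w)=13; the 3 essential cells (i,j,r):

[(3, 8, 2), (7, 5, 3), (8, 4, 3)]


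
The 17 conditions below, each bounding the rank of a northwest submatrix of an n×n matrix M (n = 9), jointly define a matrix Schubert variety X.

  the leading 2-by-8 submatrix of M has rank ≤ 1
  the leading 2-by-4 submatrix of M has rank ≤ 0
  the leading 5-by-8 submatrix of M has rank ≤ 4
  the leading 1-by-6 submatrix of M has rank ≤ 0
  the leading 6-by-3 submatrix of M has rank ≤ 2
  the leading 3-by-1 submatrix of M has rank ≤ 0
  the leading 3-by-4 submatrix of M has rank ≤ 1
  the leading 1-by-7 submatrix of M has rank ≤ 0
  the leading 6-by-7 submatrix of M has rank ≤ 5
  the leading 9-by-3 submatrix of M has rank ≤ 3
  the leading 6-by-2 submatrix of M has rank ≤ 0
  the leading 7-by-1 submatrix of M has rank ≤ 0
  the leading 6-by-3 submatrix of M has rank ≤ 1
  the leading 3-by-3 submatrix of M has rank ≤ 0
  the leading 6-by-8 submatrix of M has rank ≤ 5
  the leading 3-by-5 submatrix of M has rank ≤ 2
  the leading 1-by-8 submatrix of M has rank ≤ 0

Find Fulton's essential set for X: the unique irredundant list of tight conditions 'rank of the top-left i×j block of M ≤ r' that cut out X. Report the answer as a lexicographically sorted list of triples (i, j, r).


Computing R[i][j] = min implied NW-rank bound (n=9, 17 conditions):

  row 1: 0, 0, 0, 0, 0, 0, 0, 0, 1
  row 2: 0, 0, 0, 0, 1, 1, 1, 1, 2
  row 3: 0, 0, 0, 1, 2, 2, 2, 2, 3
  row 4: 0, 0, 1, 2, 3, 3, 3, 3, 4
  row 5: 0, 0, 1, 2, 3, 4, 4, 4, 5
  row 6: 0, 0, 1, 2, 3, 4, 5, 5, 6
  row 7: 0, 1, 2, 3, 4, 5, 6, 6, 7
  row 8: 1, 2, 3, 4, 5, 6, 7, 7, 8
  row 9: 1, 2, 3, 4, 5, 6, 7, 8, 9

second differences of R give the permutation w = (9, 5, 4, 3, 6, 7, 2, 1, 8).

5 SE-corners of the 22-cell Rothe diagram give Ess(w):

[(1, 8, 0), (2, 4, 0), (3, 3, 0), (6, 2, 0), (7, 1, 0)]


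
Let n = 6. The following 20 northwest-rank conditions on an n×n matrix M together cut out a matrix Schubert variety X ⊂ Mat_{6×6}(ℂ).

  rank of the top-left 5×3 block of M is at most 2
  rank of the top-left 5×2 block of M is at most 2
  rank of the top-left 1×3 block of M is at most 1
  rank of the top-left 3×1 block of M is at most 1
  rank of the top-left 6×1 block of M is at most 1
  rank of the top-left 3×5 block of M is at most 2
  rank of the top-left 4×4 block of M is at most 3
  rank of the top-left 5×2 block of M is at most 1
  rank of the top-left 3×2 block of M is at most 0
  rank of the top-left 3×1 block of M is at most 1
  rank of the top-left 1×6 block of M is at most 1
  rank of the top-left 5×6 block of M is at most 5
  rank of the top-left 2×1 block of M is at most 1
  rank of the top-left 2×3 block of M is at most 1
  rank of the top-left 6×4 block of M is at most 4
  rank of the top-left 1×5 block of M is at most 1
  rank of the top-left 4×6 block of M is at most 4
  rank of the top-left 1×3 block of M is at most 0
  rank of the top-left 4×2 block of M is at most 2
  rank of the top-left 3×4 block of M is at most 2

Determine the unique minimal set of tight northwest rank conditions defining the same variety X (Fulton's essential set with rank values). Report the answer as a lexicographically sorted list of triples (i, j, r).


Reconstructing r_w from the 20 given conditions:

  row 1: 0, 0, 0, 1, 1, 1
  row 2: 0, 0, 1, 2, 2, 2
  row 3: 0, 0, 1, 2, 2, 3
  row 4: 1, 1, 2, 3, 3, 4
  row 5: 1, 1, 2, 3, 4, 5
  row 6: 1, 2, 3, 4, 5, 6

hence w(1..6) = (4, 3, 6, 1, 5, 2).

4 SE-corners of the 9-cell Rothe diagram give Ess(w):

[(1, 3, 0), (3, 2, 0), (3, 5, 2), (5, 2, 1)]


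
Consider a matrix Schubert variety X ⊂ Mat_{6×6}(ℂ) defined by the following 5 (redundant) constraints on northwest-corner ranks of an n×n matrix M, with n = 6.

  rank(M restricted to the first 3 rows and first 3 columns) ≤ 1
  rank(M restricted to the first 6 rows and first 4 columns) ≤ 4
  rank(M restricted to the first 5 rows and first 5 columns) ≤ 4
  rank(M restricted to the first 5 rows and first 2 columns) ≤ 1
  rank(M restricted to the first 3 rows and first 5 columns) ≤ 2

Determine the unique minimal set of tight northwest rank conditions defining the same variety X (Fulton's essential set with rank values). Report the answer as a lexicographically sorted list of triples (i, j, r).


Rank table r_w(6×6) implied by the 5 constraints:

  row 1: 1  1  1  1  1  1
  row 2: 1  1  1  2  2  2
  row 3: 1  1  1  2  2  3
  row 4: 1  1  2  3  3  4
  row 5: 1  1  2  3  4  5
  row 6: 1  2  3  4  5  6

the unique w with this rank table is (1, 4, 6, 3, 5, 2).

Fulton essential set (3 of the 7 Rothe cells):

[(3, 3, 1), (3, 5, 2), (5, 2, 1)]


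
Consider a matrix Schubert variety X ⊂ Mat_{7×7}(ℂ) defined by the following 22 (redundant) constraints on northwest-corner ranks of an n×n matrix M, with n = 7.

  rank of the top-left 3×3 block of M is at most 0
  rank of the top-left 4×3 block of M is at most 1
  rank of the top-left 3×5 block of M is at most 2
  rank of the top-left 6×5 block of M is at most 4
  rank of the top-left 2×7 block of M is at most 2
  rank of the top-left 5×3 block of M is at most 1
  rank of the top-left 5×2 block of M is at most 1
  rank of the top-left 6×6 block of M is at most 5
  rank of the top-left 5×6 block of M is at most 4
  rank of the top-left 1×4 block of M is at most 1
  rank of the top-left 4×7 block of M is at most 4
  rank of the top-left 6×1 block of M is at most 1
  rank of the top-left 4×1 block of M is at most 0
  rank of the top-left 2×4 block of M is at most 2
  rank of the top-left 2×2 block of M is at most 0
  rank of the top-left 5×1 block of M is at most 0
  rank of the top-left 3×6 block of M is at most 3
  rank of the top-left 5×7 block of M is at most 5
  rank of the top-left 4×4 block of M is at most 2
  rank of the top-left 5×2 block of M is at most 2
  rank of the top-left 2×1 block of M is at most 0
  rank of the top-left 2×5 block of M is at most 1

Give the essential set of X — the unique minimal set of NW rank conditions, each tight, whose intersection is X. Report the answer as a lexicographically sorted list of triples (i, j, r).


Rank table r_w(7×7) implied by the 22 constraints:

  0 | 0 | 0 | 1 | 1 | 1 | 1
  0 | 0 | 0 | 1 | 1 | 2 | 2
  0 | 0 | 0 | 1 | 2 | 3 | 3
  0 | 1 | 1 | 2 | 3 | 4 | 4
  0 | 1 | 1 | 2 | 3 | 4 | 5
  1 | 2 | 2 | 3 | 4 | 5 | 6
  1 | 2 | 3 | 4 | 5 | 6 | 7

so w = (4, 6, 5, 2, 7, 1, 3).

ℓ(w)=13; the 4 essential cells (i,j,r):

[(2, 5, 1), (3, 3, 0), (5, 1, 0), (5, 3, 1)]


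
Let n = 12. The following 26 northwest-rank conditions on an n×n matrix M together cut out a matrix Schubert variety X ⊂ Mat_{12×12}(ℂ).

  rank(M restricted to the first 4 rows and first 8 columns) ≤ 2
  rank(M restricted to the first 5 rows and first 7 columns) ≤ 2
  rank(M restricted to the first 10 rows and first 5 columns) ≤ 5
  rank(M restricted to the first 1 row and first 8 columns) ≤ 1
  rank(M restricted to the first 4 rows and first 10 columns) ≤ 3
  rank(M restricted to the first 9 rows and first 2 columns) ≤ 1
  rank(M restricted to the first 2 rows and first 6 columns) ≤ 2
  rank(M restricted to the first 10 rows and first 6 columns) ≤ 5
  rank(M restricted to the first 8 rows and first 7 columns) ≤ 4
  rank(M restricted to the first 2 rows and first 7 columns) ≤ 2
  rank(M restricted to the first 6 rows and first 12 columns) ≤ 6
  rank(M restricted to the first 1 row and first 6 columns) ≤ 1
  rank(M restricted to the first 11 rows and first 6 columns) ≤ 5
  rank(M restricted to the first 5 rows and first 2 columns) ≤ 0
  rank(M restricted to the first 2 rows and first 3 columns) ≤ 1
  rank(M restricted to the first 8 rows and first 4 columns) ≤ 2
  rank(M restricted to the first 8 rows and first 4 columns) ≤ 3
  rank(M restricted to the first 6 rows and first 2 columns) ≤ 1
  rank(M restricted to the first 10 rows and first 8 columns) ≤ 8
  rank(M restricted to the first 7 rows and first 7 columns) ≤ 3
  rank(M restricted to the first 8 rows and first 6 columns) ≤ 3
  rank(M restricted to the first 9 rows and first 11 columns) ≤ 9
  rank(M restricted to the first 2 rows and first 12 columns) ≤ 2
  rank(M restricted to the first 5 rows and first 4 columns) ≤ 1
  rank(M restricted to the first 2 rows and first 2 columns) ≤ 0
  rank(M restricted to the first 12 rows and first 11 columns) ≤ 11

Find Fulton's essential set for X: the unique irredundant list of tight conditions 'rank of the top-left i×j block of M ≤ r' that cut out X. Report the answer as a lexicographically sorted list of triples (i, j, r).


Reconstructing r_w from the 26 given conditions:

  row 1: 0 | 0 | 1 | 1 | 1 | 1 | 1 | 1 | 1 | 1 | 1 | 1
  row 2: 0 | 0 | 1 | 1 | 2 | 2 | 2 | 2 | 2 | 2 | 2 | 2
  row 3: 0 | 0 | 1 | 1 | 2 | 2 | 2 | 2 | 3 | 3 | 3 | 3
  row 4: 0 | 0 | 1 | 1 | 2 | 2 | 2 | 2 | 3 | 3 | 4 | 4
  row 5: 0 | 0 | 1 | 1 | 2 | 2 | 2 | 3 | 4 | 4 | 5 | 5
  row 6: 1 | 1 | 2 | 2 | 3 | 3 | 3 | 4 | 5 | 5 | 6 | 6
  row 7: 1 | 1 | 2 | 2 | 3 | 3 | 3 | 4 | 5 | 6 | 7 | 7
  row 8: 1 | 1 | 2 | 2 | 3 | 3 | 4 | 5 | 6 | 7 | 8 | 8
  row 9: 1 | 1 | 2 | 3 | 4 | 4 | 5 | 6 | 7 | 8 | 9 | 9
  row 10: 1 | 2 | 3 | 4 | 5 | 5 | 6 | 7 | 8 | 9 | 10 | 10
  row 11: 1 | 2 | 3 | 4 | 5 | 5 | 6 | 7 | 8 | 9 | 10 | 11
  row 12: 1 | 2 | 3 | 4 | 5 | 6 | 7 | 8 | 9 | 10 | 11 | 12

giving w = (3, 5, 9, 11, 8, 1, 10, 7, 4, 2, 12, 6) via Δ²R.

|D(w)|=32, |Ess(w)|=10:

[(4, 8, 2), (4, 10, 3), (5, 2, 0), (5, 4, 1), (5, 7, 2), (7, 7, 3), (8, 4, 2), (8, 6, 3), (9, 2, 1), (11, 6, 5)]


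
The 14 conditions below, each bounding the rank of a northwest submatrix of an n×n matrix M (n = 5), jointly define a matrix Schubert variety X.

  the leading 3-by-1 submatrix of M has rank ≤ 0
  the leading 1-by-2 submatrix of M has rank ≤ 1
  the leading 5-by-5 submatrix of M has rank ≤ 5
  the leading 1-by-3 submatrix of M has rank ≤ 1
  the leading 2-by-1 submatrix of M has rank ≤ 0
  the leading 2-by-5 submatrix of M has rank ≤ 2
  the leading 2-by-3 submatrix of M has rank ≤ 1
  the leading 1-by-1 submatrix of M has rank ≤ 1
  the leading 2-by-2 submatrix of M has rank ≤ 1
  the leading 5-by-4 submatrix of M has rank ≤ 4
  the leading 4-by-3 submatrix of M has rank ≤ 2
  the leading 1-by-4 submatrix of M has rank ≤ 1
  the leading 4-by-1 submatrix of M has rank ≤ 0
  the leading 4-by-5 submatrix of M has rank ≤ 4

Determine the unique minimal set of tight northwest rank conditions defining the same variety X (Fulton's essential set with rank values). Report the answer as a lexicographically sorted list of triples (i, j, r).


Recovering R(i,j) via the rank-extension bound from the 14 conditions:

  R[1]: 0, 1, 1, 1, 1
  R[2]: 0, 1, 1, 2, 2
  R[3]: 0, 1, 2, 3, 3
  R[4]: 0, 1, 2, 3, 4
  R[5]: 1, 2, 3, 4, 5

hence w(1..5) = (2, 4, 3, 5, 1).

2 SE-corners of the 5-cell Rothe diagram give Ess(w):

[(2, 3, 1), (4, 1, 0)]


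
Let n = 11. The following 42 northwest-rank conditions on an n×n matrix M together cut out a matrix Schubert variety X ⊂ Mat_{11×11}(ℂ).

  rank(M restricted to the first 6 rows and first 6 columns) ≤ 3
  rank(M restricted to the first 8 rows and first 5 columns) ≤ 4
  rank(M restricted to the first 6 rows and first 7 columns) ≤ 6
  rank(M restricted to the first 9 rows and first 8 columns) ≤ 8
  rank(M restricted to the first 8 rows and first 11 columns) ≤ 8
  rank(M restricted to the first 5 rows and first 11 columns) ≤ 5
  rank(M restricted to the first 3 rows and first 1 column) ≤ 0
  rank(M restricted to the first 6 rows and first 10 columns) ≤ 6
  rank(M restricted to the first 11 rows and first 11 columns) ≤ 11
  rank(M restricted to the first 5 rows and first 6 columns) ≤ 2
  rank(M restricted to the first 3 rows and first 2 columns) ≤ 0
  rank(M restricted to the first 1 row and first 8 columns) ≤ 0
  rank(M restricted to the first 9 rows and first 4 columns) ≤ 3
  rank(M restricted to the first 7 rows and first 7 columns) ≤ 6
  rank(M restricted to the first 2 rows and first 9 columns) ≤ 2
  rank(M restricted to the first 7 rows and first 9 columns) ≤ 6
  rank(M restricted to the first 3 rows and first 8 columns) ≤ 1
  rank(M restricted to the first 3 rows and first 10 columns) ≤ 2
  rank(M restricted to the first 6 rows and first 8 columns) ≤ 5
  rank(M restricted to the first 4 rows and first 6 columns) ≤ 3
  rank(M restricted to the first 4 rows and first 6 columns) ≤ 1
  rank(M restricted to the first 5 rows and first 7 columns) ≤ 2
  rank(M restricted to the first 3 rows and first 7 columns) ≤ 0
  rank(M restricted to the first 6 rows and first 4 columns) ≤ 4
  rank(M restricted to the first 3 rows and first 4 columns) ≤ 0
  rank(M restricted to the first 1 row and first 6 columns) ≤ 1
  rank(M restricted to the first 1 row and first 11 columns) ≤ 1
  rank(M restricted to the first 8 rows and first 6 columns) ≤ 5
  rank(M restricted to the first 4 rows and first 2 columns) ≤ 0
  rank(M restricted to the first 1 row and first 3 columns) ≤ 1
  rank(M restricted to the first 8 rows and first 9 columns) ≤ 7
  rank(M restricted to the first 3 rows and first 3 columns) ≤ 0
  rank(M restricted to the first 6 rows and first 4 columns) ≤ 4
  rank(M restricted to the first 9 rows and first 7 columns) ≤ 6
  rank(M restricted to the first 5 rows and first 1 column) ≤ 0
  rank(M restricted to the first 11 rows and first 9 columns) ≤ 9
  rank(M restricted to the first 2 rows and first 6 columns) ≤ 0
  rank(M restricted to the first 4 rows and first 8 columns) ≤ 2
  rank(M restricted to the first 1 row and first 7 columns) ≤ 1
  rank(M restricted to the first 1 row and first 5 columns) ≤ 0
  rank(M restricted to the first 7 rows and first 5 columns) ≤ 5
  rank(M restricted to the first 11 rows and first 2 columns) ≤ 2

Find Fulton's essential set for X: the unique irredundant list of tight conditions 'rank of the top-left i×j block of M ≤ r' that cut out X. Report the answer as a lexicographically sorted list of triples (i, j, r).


Recovering R(i,j) via the rank-extension bound from the 42 conditions:

  row 1: 0  0  0  0  0  0  0  0  1  1  1
  row 2: 0  0  0  0  0  0  0  1  2  2  2
  row 3: 0  0  0  0  0  0  0  1  2  2  3
  row 4: 0  0  1  1  1  1  1  2  3  3  4
  row 5: 0  1  2  2  2  2  2  3  4  4  5
  row 6: 1  2  3  3  3  3  3  4  5  5  6
  row 7: 1  2  3  3  4  4  4  5  6  6  7
  row 8: 1  2  3  3  4  5  5  6  7  7  8
  row 9: 1  2  3  3  4  5  6  7  8  8  9
  row 10: 1  2  3  4  5  6  7  8  9  9  10
  row 11: 1  2  3  4  5  6  7  8  9  10  11

the unique w with this rank table is (9, 8, 11, 3, 2, 1, 5, 6, 7, 4, 10).

ℓ(w)=29; the 6 essential cells (i,j,r):

[(1, 8, 0), (3, 7, 0), (3, 10, 2), (4, 2, 0), (5, 1, 0), (9, 4, 3)]


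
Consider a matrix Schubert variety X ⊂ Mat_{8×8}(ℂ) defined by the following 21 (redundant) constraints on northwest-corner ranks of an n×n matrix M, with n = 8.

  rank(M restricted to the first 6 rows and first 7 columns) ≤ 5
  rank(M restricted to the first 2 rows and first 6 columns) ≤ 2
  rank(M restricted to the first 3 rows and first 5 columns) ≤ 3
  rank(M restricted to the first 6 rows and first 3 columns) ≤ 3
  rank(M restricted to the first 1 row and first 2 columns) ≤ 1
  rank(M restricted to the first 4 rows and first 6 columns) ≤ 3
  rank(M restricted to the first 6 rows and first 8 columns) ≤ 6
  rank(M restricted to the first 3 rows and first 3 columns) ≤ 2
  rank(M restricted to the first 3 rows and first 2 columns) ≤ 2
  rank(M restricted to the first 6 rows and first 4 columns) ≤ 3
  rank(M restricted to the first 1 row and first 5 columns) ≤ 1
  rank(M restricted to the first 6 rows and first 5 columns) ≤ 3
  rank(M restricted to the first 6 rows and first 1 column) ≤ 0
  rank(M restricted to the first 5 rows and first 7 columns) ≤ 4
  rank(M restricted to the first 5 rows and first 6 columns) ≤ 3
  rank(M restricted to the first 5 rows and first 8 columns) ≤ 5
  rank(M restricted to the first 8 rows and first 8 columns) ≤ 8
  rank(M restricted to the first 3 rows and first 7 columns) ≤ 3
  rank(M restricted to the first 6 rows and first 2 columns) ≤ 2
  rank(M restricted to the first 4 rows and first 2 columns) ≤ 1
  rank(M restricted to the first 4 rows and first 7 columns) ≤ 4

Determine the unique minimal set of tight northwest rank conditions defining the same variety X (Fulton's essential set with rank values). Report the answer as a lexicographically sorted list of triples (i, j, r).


The tightest implied rank at each (i,j), from the 21 conditions:

  0 | 1 | 1 | 1 | 1 | 1 | 1 | 1
  0 | 1 | 2 | 2 | 2 | 2 | 2 | 2
  0 | 1 | 2 | 3 | 3 | 3 | 3 | 3
  0 | 1 | 2 | 3 | 3 | 3 | 4 | 4
  0 | 1 | 2 | 3 | 3 | 3 | 4 | 5
  0 | 1 | 2 | 3 | 3 | 4 | 5 | 6
  1 | 2 | 3 | 4 | 4 | 5 | 6 | 7
  1 | 2 | 3 | 4 | 5 | 6 | 7 | 8

the unique w with this rank table is (2, 3, 4, 7, 8, 6, 1, 5).

Fulton essential set (3 of the 11 Rothe cells):

[(5, 6, 3), (6, 1, 0), (6, 5, 3)]


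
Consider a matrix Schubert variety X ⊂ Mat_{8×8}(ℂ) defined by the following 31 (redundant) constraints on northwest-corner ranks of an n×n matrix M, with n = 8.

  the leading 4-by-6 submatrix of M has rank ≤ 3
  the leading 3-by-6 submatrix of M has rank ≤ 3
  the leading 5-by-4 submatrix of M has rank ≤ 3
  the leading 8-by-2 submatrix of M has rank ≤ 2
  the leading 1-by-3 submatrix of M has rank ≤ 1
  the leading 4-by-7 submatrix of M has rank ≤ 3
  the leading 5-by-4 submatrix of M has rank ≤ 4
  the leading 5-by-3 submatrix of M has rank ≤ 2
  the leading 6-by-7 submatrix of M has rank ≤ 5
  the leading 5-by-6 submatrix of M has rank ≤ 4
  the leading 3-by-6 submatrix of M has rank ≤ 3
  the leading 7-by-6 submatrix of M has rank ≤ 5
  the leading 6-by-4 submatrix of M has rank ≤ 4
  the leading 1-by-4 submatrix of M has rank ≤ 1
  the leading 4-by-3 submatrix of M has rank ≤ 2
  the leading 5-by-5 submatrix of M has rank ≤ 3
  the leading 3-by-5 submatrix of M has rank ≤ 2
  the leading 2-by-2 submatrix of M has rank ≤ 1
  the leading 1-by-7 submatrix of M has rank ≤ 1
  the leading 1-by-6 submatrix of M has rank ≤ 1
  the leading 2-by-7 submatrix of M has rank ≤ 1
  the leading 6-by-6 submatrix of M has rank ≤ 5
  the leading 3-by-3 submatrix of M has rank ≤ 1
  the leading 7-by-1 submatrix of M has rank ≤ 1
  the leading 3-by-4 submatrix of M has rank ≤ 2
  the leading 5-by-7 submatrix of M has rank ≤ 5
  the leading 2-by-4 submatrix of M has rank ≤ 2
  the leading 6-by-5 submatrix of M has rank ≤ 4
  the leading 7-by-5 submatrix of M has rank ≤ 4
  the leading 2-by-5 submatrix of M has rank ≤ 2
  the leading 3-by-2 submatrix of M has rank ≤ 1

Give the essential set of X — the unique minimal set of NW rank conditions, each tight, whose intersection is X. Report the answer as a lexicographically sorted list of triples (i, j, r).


Propagating the 31 rank bounds to every northwest block:

  R[1]: 1, 1, 1, 1, 1, 1, 1, 1
  R[2]: 1, 1, 1, 1, 1, 1, 1, 2
  R[3]: 1, 1, 1, 2, 2, 2, 2, 3
  R[4]: 1, 2, 2, 3, 3, 3, 3, 4
  R[5]: 1, 2, 2, 3, 3, 4, 4, 5
  R[6]: 1, 2, 3, 4, 4, 5, 5, 6
  R[7]: 1, 2, 3, 4, 4, 5, 6, 7
  R[8]: 1, 2, 3, 4, 5, 6, 7, 8

giving w = (1, 8, 4, 2, 6, 3, 7, 5) via Δ²R.

Fulton essential set (5 of the 11 Rothe cells):

[(2, 7, 1), (3, 3, 1), (5, 3, 2), (5, 5, 3), (7, 5, 4)]


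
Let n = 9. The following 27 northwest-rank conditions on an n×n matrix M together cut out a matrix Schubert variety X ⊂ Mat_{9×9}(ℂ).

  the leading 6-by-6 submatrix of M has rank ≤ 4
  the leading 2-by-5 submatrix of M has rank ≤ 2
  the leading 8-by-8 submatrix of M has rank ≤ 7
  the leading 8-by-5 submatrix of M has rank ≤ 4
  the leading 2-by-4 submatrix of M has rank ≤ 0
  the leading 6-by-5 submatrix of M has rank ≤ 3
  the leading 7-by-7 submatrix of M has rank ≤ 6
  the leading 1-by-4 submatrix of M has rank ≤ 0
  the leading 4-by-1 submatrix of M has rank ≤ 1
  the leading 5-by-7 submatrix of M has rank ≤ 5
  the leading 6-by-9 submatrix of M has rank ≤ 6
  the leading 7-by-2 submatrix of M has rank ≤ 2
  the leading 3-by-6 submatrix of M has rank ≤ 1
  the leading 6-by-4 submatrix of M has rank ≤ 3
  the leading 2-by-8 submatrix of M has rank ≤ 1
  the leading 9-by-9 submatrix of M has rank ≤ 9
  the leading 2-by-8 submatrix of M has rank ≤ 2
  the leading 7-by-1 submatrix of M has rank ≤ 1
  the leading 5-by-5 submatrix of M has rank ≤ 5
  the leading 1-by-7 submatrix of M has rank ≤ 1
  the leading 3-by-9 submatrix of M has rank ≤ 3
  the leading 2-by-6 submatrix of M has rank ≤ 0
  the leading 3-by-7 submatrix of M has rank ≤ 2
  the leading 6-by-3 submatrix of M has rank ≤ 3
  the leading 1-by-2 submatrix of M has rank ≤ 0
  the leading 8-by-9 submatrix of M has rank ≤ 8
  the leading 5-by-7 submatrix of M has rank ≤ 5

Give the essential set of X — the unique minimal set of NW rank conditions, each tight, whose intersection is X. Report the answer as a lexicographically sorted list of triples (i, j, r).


Computing R[i][j] = min implied NW-rank bound (n=9, 27 conditions):

  0  0  0  0  0  0  1  1  1
  0  0  0  0  0  0  1  1  2
  1  1  1  1  1  1  2  2  3
  1  2  2  2  2  2  3  3  4
  1  2  3  3  3  3  4  4  5
  1  2  3  3  3  4  5  5  6
  1  2  3  4  4  5  6  6  7
  1  2  3  4  4  5  6  7  8
  1  2  3  4  5  6  7  8  9

second differences of R give the permutation w = (7, 9, 1, 2, 3, 6, 4, 8, 5).

Fulton essential set (4 of the 16 Rothe cells):

[(2, 6, 0), (2, 8, 1), (6, 5, 3), (8, 5, 4)]


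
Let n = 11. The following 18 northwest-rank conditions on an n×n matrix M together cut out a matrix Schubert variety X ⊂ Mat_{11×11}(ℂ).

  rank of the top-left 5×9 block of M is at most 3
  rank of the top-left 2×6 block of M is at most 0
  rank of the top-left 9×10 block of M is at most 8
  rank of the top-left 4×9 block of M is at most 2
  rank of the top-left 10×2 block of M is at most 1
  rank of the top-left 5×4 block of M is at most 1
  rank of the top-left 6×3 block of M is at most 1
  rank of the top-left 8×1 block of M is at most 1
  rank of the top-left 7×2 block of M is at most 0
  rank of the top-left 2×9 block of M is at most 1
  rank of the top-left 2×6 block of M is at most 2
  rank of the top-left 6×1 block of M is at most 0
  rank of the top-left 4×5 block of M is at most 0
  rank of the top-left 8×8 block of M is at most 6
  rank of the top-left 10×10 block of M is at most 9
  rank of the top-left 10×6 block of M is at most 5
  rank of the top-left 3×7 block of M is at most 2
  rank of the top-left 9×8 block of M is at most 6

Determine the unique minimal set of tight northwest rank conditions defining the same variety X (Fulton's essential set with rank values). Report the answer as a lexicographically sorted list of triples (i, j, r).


Recovering R(i,j) via the rank-extension bound from the 18 conditions:

  row 1: 0 | 0 | 0 | 0 | 0 | 0 | 1 | 1 | 1 | 1 | 1
  row 2: 0 | 0 | 0 | 0 | 0 | 0 | 1 | 1 | 1 | 2 | 2
  row 3: 0 | 0 | 0 | 0 | 0 | 1 | 2 | 2 | 2 | 3 | 3
  row 4: 0 | 0 | 0 | 0 | 0 | 1 | 2 | 2 | 2 | 3 | 4
  row 5: 0 | 0 | 1 | 1 | 1 | 2 | 3 | 3 | 3 | 4 | 5
  row 6: 0 | 0 | 1 | 2 | 2 | 3 | 4 | 4 | 4 | 5 | 6
  row 7: 0 | 0 | 1 | 2 | 3 | 4 | 5 | 5 | 5 | 6 | 7
  row 8: 1 | 1 | 2 | 3 | 4 | 5 | 6 | 6 | 6 | 7 | 8
  row 9: 1 | 1 | 2 | 3 | 4 | 5 | 6 | 6 | 7 | 8 | 9
  row 10: 1 | 1 | 2 | 3 | 4 | 5 | 6 | 7 | 8 | 9 | 10
  row 11: 1 | 2 | 3 | 4 | 5 | 6 | 7 | 8 | 9 | 10 | 11

second differences of R give the permutation w = (7, 10, 6, 11, 3, 4, 5, 1, 9, 8, 2).

Rothe diagram D(w) (35 cells), 7 SE-corners (essential conditions):

[(2, 6, 0), (2, 9, 1), (4, 5, 0), (4, 9, 2), (7, 2, 0), (9, 8, 6), (10, 2, 1)]


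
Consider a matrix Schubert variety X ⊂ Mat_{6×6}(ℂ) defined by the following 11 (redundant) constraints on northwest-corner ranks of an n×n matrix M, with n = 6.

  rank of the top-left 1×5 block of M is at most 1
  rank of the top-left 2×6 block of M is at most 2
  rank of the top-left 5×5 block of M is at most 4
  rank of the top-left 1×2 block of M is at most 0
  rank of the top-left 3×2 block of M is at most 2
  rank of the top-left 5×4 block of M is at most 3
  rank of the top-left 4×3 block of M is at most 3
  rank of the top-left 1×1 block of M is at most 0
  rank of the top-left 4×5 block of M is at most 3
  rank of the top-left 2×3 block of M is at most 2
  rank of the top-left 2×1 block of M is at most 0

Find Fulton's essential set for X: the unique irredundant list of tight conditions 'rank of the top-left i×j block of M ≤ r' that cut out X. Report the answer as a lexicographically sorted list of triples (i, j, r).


Recovering R(i,j) via the rank-extension bound from the 11 conditions:

  row 1: 0 | 0 | 1 | 1 | 1 | 1
  row 2: 0 | 1 | 2 | 2 | 2 | 2
  row 3: 1 | 2 | 3 | 3 | 3 | 3
  row 4: 1 | 2 | 3 | 3 | 3 | 4
  row 5: 1 | 2 | 3 | 3 | 4 | 5
  row 6: 1 | 2 | 3 | 4 | 5 | 6

hence w(1..6) = (3, 2, 1, 6, 5, 4).

Rothe diagram D(w) (6 cells), 4 SE-corners (essential conditions):

[(1, 2, 0), (2, 1, 0), (4, 5, 3), (5, 4, 3)]


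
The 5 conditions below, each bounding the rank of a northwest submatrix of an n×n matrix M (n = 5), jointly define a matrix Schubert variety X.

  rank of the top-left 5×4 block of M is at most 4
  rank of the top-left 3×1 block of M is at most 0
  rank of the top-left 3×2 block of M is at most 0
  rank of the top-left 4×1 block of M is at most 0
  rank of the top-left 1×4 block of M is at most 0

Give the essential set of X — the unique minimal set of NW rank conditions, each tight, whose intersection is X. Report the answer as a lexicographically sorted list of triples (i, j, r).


Computing R[i][j] = min implied NW-rank bound (n=5, 5 conditions):

  row 1: 0 0 0 0 1
  row 2: 0 0 1 1 2
  row 3: 0 0 1 2 3
  row 4: 0 1 2 3 4
  row 5: 1 2 3 4 5

second differences of R give the permutation w = (5, 3, 4, 2, 1).

ℓ(w)=9; the 3 essential cells (i,j,r):

[(1, 4, 0), (3, 2, 0), (4, 1, 0)]


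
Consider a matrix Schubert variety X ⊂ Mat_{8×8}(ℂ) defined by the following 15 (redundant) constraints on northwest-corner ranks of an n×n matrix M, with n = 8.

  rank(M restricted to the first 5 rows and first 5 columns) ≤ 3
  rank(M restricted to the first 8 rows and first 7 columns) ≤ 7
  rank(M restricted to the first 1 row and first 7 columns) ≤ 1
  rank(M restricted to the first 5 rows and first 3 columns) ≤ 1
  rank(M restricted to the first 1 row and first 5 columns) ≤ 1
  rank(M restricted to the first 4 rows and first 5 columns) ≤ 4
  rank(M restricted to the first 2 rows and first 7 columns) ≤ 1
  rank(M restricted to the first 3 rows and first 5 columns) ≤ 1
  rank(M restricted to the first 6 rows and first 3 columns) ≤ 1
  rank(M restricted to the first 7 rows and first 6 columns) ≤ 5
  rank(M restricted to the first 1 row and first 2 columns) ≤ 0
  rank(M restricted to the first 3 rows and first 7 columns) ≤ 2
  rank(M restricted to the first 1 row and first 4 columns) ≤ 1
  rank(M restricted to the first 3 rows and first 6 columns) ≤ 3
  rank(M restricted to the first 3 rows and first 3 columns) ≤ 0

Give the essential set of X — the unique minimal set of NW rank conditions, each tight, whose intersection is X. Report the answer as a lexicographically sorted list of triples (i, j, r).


Reconstructing r_w from the 15 given conditions:

  0 | 0 | 0 | 1 | 1 | 1 | 1 | 1
  0 | 0 | 0 | 1 | 1 | 1 | 1 | 2
  0 | 0 | 0 | 1 | 1 | 2 | 2 | 3
  1 | 1 | 1 | 2 | 2 | 3 | 3 | 4
  1 | 1 | 1 | 2 | 3 | 4 | 4 | 5
  1 | 1 | 1 | 2 | 3 | 4 | 5 | 6
  1 | 2 | 2 | 3 | 4 | 5 | 6 | 7
  1 | 2 | 3 | 4 | 5 | 6 | 7 | 8

so w = (4, 8, 6, 1, 5, 7, 2, 3).

4 SE-corners of the 17-cell Rothe diagram give Ess(w):

[(2, 7, 1), (3, 3, 0), (3, 5, 1), (6, 3, 1)]


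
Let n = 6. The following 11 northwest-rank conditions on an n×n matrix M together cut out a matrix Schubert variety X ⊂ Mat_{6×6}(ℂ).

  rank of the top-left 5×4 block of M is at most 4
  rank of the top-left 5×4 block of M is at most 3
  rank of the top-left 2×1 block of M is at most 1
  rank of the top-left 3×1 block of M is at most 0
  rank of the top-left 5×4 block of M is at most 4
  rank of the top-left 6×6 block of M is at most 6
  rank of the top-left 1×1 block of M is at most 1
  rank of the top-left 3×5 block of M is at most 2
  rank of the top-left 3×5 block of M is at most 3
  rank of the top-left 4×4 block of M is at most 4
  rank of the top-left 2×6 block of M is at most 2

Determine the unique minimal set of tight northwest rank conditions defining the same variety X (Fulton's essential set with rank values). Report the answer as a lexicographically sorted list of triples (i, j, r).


Reconstructing r_w from the 11 given conditions:

  0 1 1 1 1 1
  0 1 2 2 2 2
  0 1 2 2 2 3
  1 2 3 3 3 4
  1 2 3 3 4 5
  1 2 3 4 5 6

hence w(1..6) = (2, 3, 6, 1, 5, 4).

3 SE-corners of the 6-cell Rothe diagram give Ess(w):

[(3, 1, 0), (3, 5, 2), (5, 4, 3)]


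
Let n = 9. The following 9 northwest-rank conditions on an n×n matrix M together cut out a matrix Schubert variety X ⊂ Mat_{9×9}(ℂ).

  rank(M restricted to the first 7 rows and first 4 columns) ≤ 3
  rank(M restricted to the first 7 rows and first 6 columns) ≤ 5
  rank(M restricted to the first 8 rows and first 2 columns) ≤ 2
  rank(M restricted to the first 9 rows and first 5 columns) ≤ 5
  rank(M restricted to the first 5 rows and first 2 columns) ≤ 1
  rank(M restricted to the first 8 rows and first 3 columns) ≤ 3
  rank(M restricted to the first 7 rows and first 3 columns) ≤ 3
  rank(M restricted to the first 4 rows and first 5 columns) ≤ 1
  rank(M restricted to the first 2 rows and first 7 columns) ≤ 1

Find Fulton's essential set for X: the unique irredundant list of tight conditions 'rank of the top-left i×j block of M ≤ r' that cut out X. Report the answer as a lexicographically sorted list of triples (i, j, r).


Reconstructing r_w from the 9 given conditions:

  1 | 1 | 1 | 1 | 1 | 1 | 1 | 1 | 1
  1 | 1 | 1 | 1 | 1 | 1 | 1 | 2 | 2
  1 | 1 | 1 | 1 | 1 | 2 | 2 | 3 | 3
  1 | 1 | 1 | 1 | 1 | 2 | 3 | 4 | 4
  1 | 1 | 2 | 2 | 2 | 3 | 4 | 5 | 5
  1 | 2 | 3 | 3 | 3 | 4 | 5 | 6 | 6
  1 | 2 | 3 | 3 | 4 | 5 | 6 | 7 | 7
  1 | 2 | 3 | 4 | 5 | 6 | 7 | 8 | 8
  1 | 2 | 3 | 4 | 5 | 6 | 7 | 8 | 9

so w = (1, 8, 6, 7, 3, 2, 5, 4, 9).

ℓ(w)=16; the 4 essential cells (i,j,r):

[(2, 7, 1), (4, 5, 1), (5, 2, 1), (7, 4, 3)]


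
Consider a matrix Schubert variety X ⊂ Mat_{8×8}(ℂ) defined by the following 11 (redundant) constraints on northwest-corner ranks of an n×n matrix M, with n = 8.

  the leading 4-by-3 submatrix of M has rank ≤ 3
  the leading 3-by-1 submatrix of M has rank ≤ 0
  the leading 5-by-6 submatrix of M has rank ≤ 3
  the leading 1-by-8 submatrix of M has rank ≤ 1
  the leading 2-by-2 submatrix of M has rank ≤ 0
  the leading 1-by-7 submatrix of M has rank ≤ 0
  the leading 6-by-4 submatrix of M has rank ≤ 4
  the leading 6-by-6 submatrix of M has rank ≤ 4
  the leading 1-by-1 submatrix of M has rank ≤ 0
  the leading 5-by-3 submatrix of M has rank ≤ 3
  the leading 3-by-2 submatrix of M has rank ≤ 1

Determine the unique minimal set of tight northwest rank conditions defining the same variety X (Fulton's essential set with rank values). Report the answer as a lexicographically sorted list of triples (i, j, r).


Recovering R(i,j) via the rank-extension bound from the 11 conditions:

  row 1: 0, 0, 0, 0, 0, 0, 0, 1
  row 2: 0, 0, 1, 1, 1, 1, 1, 2
  row 3: 0, 1, 2, 2, 2, 2, 2, 3
  row 4: 1, 2, 3, 3, 3, 3, 3, 4
  row 5: 1, 2, 3, 3, 3, 3, 4, 5
  row 6: 1, 2, 3, 4, 4, 4, 5, 6
  row 7: 1, 2, 3, 4, 5, 5, 6, 7
  row 8: 1, 2, 3, 4, 5, 6, 7, 8

reading off 1-entries of Δ²R: w = (8, 3, 2, 1, 7, 4, 5, 6).

Fulton essential set (4 of the 13 Rothe cells):

[(1, 7, 0), (2, 2, 0), (3, 1, 0), (5, 6, 3)]


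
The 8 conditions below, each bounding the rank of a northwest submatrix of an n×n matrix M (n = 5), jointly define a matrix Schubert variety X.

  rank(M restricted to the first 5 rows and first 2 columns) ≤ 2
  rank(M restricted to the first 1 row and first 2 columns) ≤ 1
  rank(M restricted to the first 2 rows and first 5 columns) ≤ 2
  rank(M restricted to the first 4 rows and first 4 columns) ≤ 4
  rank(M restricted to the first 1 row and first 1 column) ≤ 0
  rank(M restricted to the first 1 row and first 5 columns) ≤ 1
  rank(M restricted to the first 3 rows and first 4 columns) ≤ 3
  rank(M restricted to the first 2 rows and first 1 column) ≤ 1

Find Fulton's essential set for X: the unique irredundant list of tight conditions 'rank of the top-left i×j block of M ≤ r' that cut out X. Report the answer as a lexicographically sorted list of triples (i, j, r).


Rank table r_w(5×5) implied by the 8 constraints:

  i=1: 0 1 1 1 1
  i=2: 1 2 2 2 2
  i=3: 1 2 3 3 3
  i=4: 1 2 3 4 4
  i=5: 1 2 3 4 5

giving w = (2, 1, 3, 4, 5) via Δ²R.

D(w) has 1 cell with 1 SE-corner; essential set:

[(1, 1, 0)]


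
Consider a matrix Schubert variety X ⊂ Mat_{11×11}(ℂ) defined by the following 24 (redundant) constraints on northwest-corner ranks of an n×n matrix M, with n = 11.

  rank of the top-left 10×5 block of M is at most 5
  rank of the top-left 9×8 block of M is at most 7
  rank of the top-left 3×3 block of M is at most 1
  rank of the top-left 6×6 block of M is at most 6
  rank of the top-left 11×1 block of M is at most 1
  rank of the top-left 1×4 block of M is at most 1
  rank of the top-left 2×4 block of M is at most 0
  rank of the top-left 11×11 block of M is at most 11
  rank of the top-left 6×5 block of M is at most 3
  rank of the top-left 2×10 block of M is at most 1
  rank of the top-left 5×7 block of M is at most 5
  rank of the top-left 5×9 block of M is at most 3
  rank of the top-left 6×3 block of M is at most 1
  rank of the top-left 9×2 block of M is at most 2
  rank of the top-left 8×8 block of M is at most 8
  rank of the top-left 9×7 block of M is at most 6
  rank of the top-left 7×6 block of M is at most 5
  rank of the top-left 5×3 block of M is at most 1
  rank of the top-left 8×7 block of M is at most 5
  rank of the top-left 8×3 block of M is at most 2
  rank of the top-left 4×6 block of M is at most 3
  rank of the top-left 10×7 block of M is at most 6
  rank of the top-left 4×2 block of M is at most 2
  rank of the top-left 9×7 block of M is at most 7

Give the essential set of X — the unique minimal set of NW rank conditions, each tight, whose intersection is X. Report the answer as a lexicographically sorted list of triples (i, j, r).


Rank table r_w(11×11) implied by the 24 constraints:

  R[1]: 0 0 0 0 1 1 1 1 1 1 1
  R[2]: 0 0 0 0 1 1 1 1 1 1 2
  R[3]: 1 1 1 1 2 2 2 2 2 2 3
  R[4]: 1 1 1 2 3 3 3 3 3 3 4
  R[5]: 1 1 1 2 3 3 3 3 3 4 5
  R[6]: 1 1 1 2 3 4 4 4 4 5 6
  R[7]: 1 2 2 3 4 5 5 5 5 6 7
  R[8]: 1 2 2 3 4 5 5 6 6 7 8
  R[9]: 1 2 3 4 5 6 6 7 7 8 9
  R[10]: 1 2 3 4 5 6 6 7 8 9 10
  R[11]: 1 2 3 4 5 6 7 8 9 10 11

giving w = (5, 11, 1, 4, 10, 6, 2, 8, 3, 9, 7) via Δ²R.

D(w) has 26 cells with 7 SE-corners; essential set:

[(2, 4, 0), (2, 10, 1), (5, 9, 3), (6, 3, 1), (8, 3, 2), (8, 7, 5), (10, 7, 6)]
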